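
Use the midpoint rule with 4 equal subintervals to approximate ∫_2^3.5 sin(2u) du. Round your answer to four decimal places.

-0.7205

Δu = (3.5 − 2)/4 = 0.375.
Midpoints: 2.1875, 2.5625, 2.9375, 3.3125.
f(2.1875) ≈ -0.9436, f(2.5625) ≈ -0.9161, f(2.9375) ≈ -0.3969, f(3.3125) ≈ 0.3352.
Sum = Δu · [f(2.1875) + f(2.5625) + f(2.9375) + f(3.3125)].
Sum ≈ -0.7205.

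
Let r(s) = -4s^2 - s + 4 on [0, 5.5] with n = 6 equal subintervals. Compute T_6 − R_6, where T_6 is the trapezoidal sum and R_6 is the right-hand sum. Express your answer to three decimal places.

T_6 ≈ -218.03935.
R_6 ≈ -276.01852.
T_6 − R_6 ≈ 57.979.

57.979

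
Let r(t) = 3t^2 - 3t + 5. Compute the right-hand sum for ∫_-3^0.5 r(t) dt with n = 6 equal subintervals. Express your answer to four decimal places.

Δt = (0.5 − (-3))/6 = 7/12.
Right endpoints: -29/12, -11/6, -1.25, -2/3, -1/12, 0.5.
r(-29/12) = 1429/48, r(-11/6) = 247/12, r(-1.25) = 13.4375, r(-2/3) = 25/3, r(-1/12) = 253/48, r(0.5) = 4.25.
Sum = Δt · [r(-29/12) + r(-11/6) + r(-1.25) + ...].
Sum ≈ 47.6267.

47.6267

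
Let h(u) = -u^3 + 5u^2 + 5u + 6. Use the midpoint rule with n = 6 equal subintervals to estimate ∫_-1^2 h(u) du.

36.53125

Δu = (2 − (-1))/6 = 0.5.
Midpoints: -0.75, -0.25, 0.25, 0.75, 1.25, 1.75.
h(-0.75) = 5.484375, h(-0.25) = 5.078125, h(0.25) = 7.546875, h(0.75) = 12.140625, h(1.25) = 18.109375, h(1.75) = 24.703125.
Sum = Δu · [h(-0.75) + h(-0.25) + h(0.25) + ...].
Sum = 36.53125.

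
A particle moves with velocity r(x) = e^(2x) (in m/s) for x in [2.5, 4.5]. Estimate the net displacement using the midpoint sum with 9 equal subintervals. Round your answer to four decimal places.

Δx = (4.5 − 2.5)/9 = 2/9.
Midpoints: 47/18, 17/6, 55/18, 59/18, 3.5, 67/18, 71/18, 25/6, 79/18.
r(47/18) ≈ 185.3456, r(17/6) ≈ 289.0694, r(55/18) ≈ 450.8394, r(59/18) ≈ 703.1397, r(3.5) ≈ 1096.6332, r(67/18) ≈ 1710.3348, r(71/18) ≈ 2667.4784, r(25/6) ≈ 4160.2620, r(79/18) ≈ 6488.4424.
Sum = Δx · [r(47/18) + r(17/6) + r(55/18) + ...].
Sum ≈ 3944.7877.

3944.7877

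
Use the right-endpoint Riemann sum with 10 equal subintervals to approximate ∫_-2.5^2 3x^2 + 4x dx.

22.111875

Δx = (2 − (-2.5))/10 = 0.45.
Right endpoints: -2.05, -1.6, -1.15, -0.7, -0.25, 0.2, 0.65, 1.1, 1.55, 2.
f(-2.05) = 4.4075, f(-1.6) = 1.28, f(-1.15) = -0.6325, f(-0.7) = -1.33, f(-0.25) = -0.8125, f(0.2) = 0.92, f(0.65) = 3.8675, f(1.1) = 8.03, f(1.55) = 13.4075, f(2) = 20.
Sum = Δx · [f(-2.05) + f(-1.6) + f(-1.15) + ...].
Sum = 22.111875.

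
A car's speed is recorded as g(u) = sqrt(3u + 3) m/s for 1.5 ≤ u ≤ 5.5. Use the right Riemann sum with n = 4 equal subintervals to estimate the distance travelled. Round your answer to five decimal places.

15.39250

Δu = (5.5 − 1.5)/4 = 1.
Right endpoints: 2.5, 3.5, 4.5, 5.5.
g(2.5) ≈ 3.24037, g(3.5) ≈ 3.67423, g(4.5) ≈ 4.06202, g(5.5) ≈ 4.41588.
Sum = Δu · [g(2.5) + g(3.5) + g(4.5) + g(5.5)].
Sum ≈ 15.39250.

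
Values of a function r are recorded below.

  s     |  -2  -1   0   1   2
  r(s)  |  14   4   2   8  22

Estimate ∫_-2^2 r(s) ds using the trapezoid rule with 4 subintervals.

Δs = 1.
T_4 = (1/2)·[14 + 2·4 + 2·2 + 2·8 + 22] = 32.

32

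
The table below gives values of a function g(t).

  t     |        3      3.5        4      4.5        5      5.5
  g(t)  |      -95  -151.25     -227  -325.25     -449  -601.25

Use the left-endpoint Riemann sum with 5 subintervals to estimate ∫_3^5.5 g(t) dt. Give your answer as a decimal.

Δt = 0.5.
Sum = 0.5·[(-95) + (-151.25) + (-227) + (-325.25) + (-449)] = -623.75.

-623.75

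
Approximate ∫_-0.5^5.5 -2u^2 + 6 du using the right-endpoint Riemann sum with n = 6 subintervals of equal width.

-107

Δu = (5.5 − (-0.5))/6 = 1.
Right endpoints: 0.5, 1.5, 2.5, 3.5, 4.5, 5.5.
f(0.5) = 5.5, f(1.5) = 1.5, f(2.5) = -6.5, f(3.5) = -18.5, f(4.5) = -34.5, f(5.5) = -54.5.
Sum = Δu · [f(0.5) + f(1.5) + f(2.5) + ...].
Sum = -107.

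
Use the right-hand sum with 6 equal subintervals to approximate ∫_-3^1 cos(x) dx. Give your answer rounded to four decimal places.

1.4560

Δx = (1 − (-3))/6 = 2/3.
Right endpoints: -7/3, -5/3, -1, -1/3, 1/3, 1.
f(-7/3) ≈ -0.6908, f(-5/3) ≈ -0.0957, f(-1) ≈ 0.5403, f(-1/3) ≈ 0.9450, f(1/3) ≈ 0.9450, f(1) ≈ 0.5403.
Sum = Δx · [f(-7/3) + f(-5/3) + f(-1) + ...].
Sum ≈ 1.4560.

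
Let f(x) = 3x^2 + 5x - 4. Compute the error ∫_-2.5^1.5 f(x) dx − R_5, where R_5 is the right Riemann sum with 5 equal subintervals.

-4.48

Exact integral: ∫_-2.5^1.5 f(x) dx = -7.
R_5 = -2.52.
Error = -7 − (-2.52) = -4.48.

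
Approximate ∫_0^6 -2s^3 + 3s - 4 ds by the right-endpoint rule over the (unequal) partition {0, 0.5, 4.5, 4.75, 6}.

-1265.8984375

Subinterval widths: 0.5, 4, 0.25, 1.25.
Right endpoints: 0.5, 4.5, 4.75, 6.
f(0.5) = -2.75, f(4.5) = -172.75, f(4.75) = -204.09375, f(6) = -418.
Sum = Σ Δs_i · f(s_i).
Sum = -1265.8984375.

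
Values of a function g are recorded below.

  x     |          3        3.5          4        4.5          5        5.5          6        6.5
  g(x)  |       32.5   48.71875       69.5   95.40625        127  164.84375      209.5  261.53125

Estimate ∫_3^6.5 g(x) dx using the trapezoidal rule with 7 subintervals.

430.9921875

Δx = 0.5.
T_7 = (0.5/2)·[32.5 + 2·48.71875 + 2·69.5 + 2·95.40625 + 2·127 + 2·164.84375 + 2·209.5 + 261.53125] = 430.9921875.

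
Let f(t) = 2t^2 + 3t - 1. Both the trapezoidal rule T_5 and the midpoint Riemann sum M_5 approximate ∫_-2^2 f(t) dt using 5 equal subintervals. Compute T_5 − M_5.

1.28

T_5 = 7.52.
M_5 = 6.24.
T_5 − M_5 = 1.28.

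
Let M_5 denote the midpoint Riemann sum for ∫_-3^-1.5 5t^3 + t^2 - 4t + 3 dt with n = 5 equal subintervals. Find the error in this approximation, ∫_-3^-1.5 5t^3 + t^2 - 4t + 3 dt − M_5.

Exact integral: ∫_-3^-1.5 f(t) dt = -69.046875.
M_5 = -68.6784375.
Error = -69.046875 − (-68.6784375) = -0.3684375.

-0.3684375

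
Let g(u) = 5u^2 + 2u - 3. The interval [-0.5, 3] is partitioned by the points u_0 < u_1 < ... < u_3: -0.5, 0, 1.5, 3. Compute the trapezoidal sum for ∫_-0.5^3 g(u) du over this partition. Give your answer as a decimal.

Subinterval widths: 0.5, 1.5, 1.5.
g(-0.5) = -2.75, g(0) = -3, g(1.5) = 11.25, g(3) = 48.
On each subinterval the trapezoid contributes (Δu_i/2)·[g(u_{i-1}) + g(u_i)].
Sum = 49.1875.

49.1875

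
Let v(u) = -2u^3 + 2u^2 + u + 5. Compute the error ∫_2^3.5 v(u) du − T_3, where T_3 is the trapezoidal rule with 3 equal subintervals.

0.90625

Exact integral: ∫_2^3.5 v(u) du = -32.15625.
T_3 = -33.0625.
Error = -32.15625 − (-33.0625) = 0.90625.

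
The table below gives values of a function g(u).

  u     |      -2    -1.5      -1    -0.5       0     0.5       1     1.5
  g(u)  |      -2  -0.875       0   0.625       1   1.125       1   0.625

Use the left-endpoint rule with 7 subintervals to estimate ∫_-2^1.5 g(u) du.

Δu = 0.5.
Sum = 0.5·[(-2) + (-0.875) + 0 + 0.625 + 1 + 1.125 + 1] = 0.4375.

0.4375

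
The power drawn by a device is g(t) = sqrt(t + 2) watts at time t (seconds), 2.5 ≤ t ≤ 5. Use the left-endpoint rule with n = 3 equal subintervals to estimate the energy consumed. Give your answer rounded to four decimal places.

Δt = (5 − 2.5)/3 = 5/6.
Left endpoints: 2.5, 10/3, 25/6.
g(2.5) ≈ 2.1213, g(10/3) ≈ 2.3094, g(25/6) ≈ 2.4833.
Sum = Δt · [g(2.5) + g(10/3) + g(25/6)].
Sum ≈ 5.7617.

5.7617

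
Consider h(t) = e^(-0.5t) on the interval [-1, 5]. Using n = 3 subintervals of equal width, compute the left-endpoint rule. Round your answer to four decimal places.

Δt = (5 − (-1))/3 = 2.
Left endpoints: -1, 1, 3.
h(-1) ≈ 1.6487, h(1) ≈ 0.6065, h(3) ≈ 0.2231.
Sum = Δt · [h(-1) + h(1) + h(3)].
Sum ≈ 4.9568.

4.9568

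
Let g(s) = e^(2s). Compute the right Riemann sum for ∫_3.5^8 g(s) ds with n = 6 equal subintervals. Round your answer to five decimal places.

Δs = (8 − 3.5)/6 = 0.75.
Right endpoints: 4.25, 5, 5.75, 6.5, 7.25, 8.
g(4.25) ≈ 4914.76884, g(5) ≈ 22026.46579, g(5.75) ≈ 98715.77101, g(6.5) ≈ 442413.39201, g(7.25) ≈ 1982759.26354, g(8) ≈ 8886110.52051.
Sum = Δs · [g(4.25) + g(5) + g(5.75) + ...].
Sum ≈ 8577705.13628.

8577705.13628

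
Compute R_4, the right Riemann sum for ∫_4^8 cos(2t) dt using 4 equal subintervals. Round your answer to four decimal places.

Δt = (8 − 4)/4 = 1.
Right endpoints: 5, 6, 7, 8.
f(5) ≈ -0.8391, f(6) ≈ 0.8439, f(7) ≈ 0.1367, f(8) ≈ -0.9577.
Sum = Δt · [f(5) + f(6) + f(7) + f(8)].
Sum ≈ -0.8161.

-0.8161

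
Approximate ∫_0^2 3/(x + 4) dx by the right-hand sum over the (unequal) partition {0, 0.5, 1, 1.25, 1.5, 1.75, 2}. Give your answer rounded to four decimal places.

1.1680

Subinterval widths: 0.5, 0.5, 0.25, 0.25, 0.25, 0.25.
Right endpoints: 0.5, 1, 1.25, 1.5, 1.75, 2.
f(0.5) = 2/3, f(1) = 0.6, f(1.25) = 4/7, f(1.5) = 6/11, f(1.75) = 12/23, f(2) = 0.5.
Sum = Σ Δx_i · f(x_i).
Sum ≈ 1.1680.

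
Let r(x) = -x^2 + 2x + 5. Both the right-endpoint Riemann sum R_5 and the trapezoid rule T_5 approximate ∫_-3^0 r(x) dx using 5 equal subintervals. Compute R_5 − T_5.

R_5 = 1.32.
T_5 = -3.18.
R_5 − T_5 = 4.5.

4.5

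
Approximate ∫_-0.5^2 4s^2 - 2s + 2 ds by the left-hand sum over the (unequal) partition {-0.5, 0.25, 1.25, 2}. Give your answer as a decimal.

9.0625

Subinterval widths: 0.75, 1, 0.75.
Left endpoints: -0.5, 0.25, 1.25.
f(-0.5) = 4, f(0.25) = 1.75, f(1.25) = 5.75.
Sum = Σ Δs_i · f(s_i).
Sum = 9.0625.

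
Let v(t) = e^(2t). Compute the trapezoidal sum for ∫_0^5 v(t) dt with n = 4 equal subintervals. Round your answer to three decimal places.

Δt = (5 − 0)/4 = 1.25.
v(0) ≈ 1.000, v(1.25) ≈ 12.182, v(2.5) ≈ 148.413, v(3.75) ≈ 1808.042, v(5) ≈ 22026.466.
T_4 = (Δt/2)·[v(t_0) + 2v(t_1) + 2v(t_2) + 2v(t_3) + v(t_4)].
Sum ≈ 16227.964.

16227.964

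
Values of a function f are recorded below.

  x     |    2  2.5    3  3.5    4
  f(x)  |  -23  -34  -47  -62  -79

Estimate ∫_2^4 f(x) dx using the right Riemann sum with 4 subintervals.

-111

Δx = 0.5.
Sum = 0.5·[(-34) + (-47) + (-62) + (-79)] = -111.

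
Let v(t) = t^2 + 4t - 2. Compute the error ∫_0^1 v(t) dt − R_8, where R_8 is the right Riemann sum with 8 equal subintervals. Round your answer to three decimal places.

Exact integral: ∫_0^1 v(t) dt ≈ 0.33333.
R_8 = 0.6484375.
Error ≈ 0.33333 − 0.6484375 ≈ -0.315.

-0.315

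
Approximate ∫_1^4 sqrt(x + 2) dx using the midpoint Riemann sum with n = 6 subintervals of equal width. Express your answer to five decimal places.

Δx = (4 − 1)/6 = 0.5.
Midpoints: 1.25, 1.75, 2.25, 2.75, 3.25, 3.75.
f(1.25) ≈ 1.80278, f(1.75) ≈ 1.93649, f(2.25) ≈ 2.06155, f(2.75) ≈ 2.17945, f(3.25) ≈ 2.29129, f(3.75) ≈ 2.39792.
Sum = Δx · [f(1.25) + f(1.75) + f(2.25) + ...].
Sum ≈ 6.33474.

6.33474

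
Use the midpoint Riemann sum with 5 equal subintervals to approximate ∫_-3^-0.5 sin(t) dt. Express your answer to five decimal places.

Δt = (-0.5 − (-3))/5 = 0.5.
Midpoints: -2.75, -2.25, -1.75, -1.25, -0.75.
f(-2.75) ≈ -0.38166, f(-2.25) ≈ -0.77807, f(-1.75) ≈ -0.98399, f(-1.25) ≈ -0.94898, f(-0.75) ≈ -0.68164.
Sum = Δt · [f(-2.75) + f(-2.25) + f(-1.75) + f(-1.25) + f(-0.75)].
Sum ≈ -1.88717.

-1.88717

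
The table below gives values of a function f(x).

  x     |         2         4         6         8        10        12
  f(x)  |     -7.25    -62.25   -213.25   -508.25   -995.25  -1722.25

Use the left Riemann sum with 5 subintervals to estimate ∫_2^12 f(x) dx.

Δx = 2.
Sum = 2·[(-7.25) + (-62.25) + (-213.25) + (-508.25) + (-995.25)] = -3572.5.

-3572.5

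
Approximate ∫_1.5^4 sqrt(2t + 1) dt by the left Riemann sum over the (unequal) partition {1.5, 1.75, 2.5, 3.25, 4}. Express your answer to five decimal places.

Subinterval widths: 0.25, 0.75, 0.75, 0.75.
Left endpoints: 1.5, 1.75, 2.5, 3.25.
f(1.5) ≈ 2.00000, f(1.75) ≈ 2.12132, f(2.5) ≈ 2.44949, f(3.25) ≈ 2.73861.
Sum = Σ Δt_i · f(t_i).
Sum ≈ 5.98207.

5.98207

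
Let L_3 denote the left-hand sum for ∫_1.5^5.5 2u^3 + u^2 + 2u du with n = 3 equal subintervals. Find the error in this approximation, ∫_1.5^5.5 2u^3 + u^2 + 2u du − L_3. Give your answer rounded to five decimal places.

215.25926

Exact integral: ∫_1.5^5.5 f(u) du ≈ 537.3333333.
L_3 ≈ 322.0740741.
Error ≈ 537.3333333 − 322.0740741 ≈ 215.25926.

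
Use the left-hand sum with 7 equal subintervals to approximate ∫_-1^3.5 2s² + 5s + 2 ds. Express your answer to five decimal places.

52.53061

Δs = (3.5 − (-1))/7 = 9/14.
Left endpoints: -1, -5/14, 2/7, 13/14, 11/7, 31/14, 20/7.
f(-1) = -1, f(-5/14) = 23/49, f(2/7) = 176/49, f(13/14) = 410/49, f(11/7) = 725/49, f(31/14) = 1121/49, f(20/7) = 1598/49.
Sum = Δs · [f(-1) + f(-5/14) + f(2/7) + ...].
Sum ≈ 52.53061.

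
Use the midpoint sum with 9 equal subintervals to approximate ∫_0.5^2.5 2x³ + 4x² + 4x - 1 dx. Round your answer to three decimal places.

50.060

Δx = (2.5 − 0.5)/9 = 2/9.
Midpoints: 11/18, 5/6, 19/18, 23/18, 1.5, 31/18, 35/18, 13/6, 43/18.
f(11/18) = 9899/2916, f(5/6) = 677/108, f(19/18) = 29251/2916, f(23/18) = 43199/2916, f(1.5) = 20.75, f(31/18) = 81559/2916, f(35/18) = 106739/2916, f(13/6) = 5053/108, f(43/18) = 171019/2916.
Sum = Δx · [f(11/18) + f(5/6) + f(19/18) + ...].
Sum ≈ 50.060.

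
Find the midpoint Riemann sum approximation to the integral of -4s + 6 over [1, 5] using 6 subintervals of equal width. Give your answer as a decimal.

Δs = (5 − 1)/6 = 2/3.
Midpoints: 4/3, 2, 8/3, 10/3, 4, 14/3.
f(4/3) = 2/3, f(2) = -2, f(8/3) = -14/3, f(10/3) = -22/3, f(4) = -10, f(14/3) = -38/3.
Sum = Δs · [f(4/3) + f(2) + f(8/3) + ...].
Sum = -24.

-24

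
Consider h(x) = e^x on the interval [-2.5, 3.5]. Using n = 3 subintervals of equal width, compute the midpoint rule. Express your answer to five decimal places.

Δx = (3.5 − (-2.5))/3 = 2.
Midpoints: -1.5, 0.5, 2.5.
h(-1.5) ≈ 0.22313, h(0.5) ≈ 1.64872, h(2.5) ≈ 12.18249.
Sum = Δx · [h(-1.5) + h(0.5) + h(2.5)].
Sum ≈ 28.10869.

28.10869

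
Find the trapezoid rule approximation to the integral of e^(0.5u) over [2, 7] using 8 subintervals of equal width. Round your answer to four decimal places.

Δu = (7 − 2)/8 = 0.625.
f(2) ≈ 2.7183, f(2.625) ≈ 3.7155, f(3.25) ≈ 5.0784, f(3.875) ≈ 6.9414, f(4.5) ≈ 9.4877, f(5.125) ≈ 12.9682, f(5.75) ≈ 17.7254, f(6.375) ≈ 24.2278, f(7) ≈ 33.1155.
T_8 = (Δu/2)·[f(u_0) + 2f(u_1) + ... + 2f(u_{7}) + f(u_8)].
Sum ≈ 61.2883.

61.2883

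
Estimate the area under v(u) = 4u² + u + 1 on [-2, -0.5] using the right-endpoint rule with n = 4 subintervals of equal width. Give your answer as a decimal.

7.734375

Δu = (-0.5 − (-2))/4 = 0.375.
Right endpoints: -1.625, -1.25, -0.875, -0.5.
v(-1.625) = 9.9375, v(-1.25) = 6, v(-0.875) = 3.1875, v(-0.5) = 1.5.
Sum = Δu · [v(-1.625) + v(-1.25) + v(-0.875) + v(-0.5)].
Sum = 7.734375.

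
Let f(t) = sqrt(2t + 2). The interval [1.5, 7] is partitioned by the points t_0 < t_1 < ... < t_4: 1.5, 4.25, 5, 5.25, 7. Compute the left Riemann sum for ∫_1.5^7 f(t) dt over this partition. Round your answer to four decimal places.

Subinterval widths: 2.75, 0.75, 0.25, 1.75.
Left endpoints: 1.5, 4.25, 5, 5.25.
f(1.5) ≈ 2.2361, f(4.25) ≈ 3.2404, f(5) ≈ 3.4641, f(5.25) ≈ 3.5355.
Sum = Σ Δt_i · f(t_i).
Sum ≈ 15.6327.

15.6327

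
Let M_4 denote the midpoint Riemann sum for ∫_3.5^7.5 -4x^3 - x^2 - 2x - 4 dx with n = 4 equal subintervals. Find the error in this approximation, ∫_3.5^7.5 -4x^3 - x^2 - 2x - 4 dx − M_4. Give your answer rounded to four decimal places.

-22.3333

Exact integral: ∫_3.5^7.5 f(x) dx ≈ -3200.333333.
M_4 = -3178.
Error ≈ -3200.333333 − (-3178) ≈ -22.3333.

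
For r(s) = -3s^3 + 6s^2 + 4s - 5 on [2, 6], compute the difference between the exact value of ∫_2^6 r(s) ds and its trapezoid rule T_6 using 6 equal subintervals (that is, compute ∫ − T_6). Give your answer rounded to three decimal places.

8.889

Exact integral: ∫_2^6 r(s) ds = -500.
T_6 ≈ -508.88889.
Error ≈ -500 − (-508.88889) ≈ 8.889.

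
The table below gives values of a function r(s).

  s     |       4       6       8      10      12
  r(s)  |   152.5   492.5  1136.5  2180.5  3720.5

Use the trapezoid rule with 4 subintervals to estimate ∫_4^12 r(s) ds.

Δs = 2.
T_4 = (2/2)·[152.5 + 2·492.5 + 2·1136.5 + 2·2180.5 + 3720.5] = 11492.

11492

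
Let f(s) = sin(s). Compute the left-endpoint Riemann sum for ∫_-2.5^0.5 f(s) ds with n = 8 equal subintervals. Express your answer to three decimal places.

Δs = (0.5 − (-2.5))/8 = 0.375.
Left endpoints: -2.5, -2.125, -1.75, -1.375, -1, -0.625, -0.25, 0.125.
f(-2.5) ≈ -0.598, f(-2.125) ≈ -0.850, f(-1.75) ≈ -0.984, f(-1.375) ≈ -0.981, f(-1) ≈ -0.841, f(-0.625) ≈ -0.585, f(-0.25) ≈ -0.247, f(0.125) ≈ 0.125.
Sum = Δs · [f(-2.5) + f(-2.125) + f(-1.75) + ...].
Sum ≈ -1.861.

-1.861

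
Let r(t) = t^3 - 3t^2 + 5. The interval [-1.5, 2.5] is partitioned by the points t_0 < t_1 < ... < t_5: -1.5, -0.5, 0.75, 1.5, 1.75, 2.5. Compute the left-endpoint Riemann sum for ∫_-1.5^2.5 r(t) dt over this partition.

4.1171875

Subinterval widths: 1, 1.25, 0.75, 0.25, 0.75.
Left endpoints: -1.5, -0.5, 0.75, 1.5, 1.75.
r(-1.5) = -5.125, r(-0.5) = 4.125, r(0.75) = 3.734375, r(1.5) = 1.625, r(1.75) = 1.171875.
Sum = Σ Δt_i · r(t_i).
Sum = 4.1171875.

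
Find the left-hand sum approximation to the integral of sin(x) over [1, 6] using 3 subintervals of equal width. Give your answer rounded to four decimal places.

Δx = (6 − 1)/3 = 5/3.
Left endpoints: 1, 8/3, 13/3.
f(1) ≈ 0.8415, f(8/3) ≈ 0.4573, f(13/3) ≈ -0.9290.
Sum = Δx · [f(1) + f(8/3) + f(13/3)].
Sum ≈ 0.6162.

0.6162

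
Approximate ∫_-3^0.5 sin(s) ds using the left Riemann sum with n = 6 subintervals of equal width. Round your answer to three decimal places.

-1.995

Δs = (0.5 − (-3))/6 = 7/12.
Left endpoints: -3, -29/12, -11/6, -1.25, -2/3, -1/12.
f(-3) ≈ -0.141, f(-29/12) ≈ -0.663, f(-11/6) ≈ -0.966, f(-1.25) ≈ -0.949, f(-2/3) ≈ -0.618, f(-1/12) ≈ -0.083.
Sum = Δs · [f(-3) + f(-29/12) + f(-11/6) + ...].
Sum ≈ -1.995.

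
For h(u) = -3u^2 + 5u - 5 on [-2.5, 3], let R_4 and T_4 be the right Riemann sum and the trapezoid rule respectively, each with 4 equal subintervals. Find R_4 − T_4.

R_4 = -55.21484375.
T_4 = -68.44921875.
R_4 − T_4 = 13.234375.

13.234375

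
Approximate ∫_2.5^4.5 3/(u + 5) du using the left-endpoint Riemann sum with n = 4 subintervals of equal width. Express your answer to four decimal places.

0.7306

Δu = (4.5 − 2.5)/4 = 0.5.
Left endpoints: 2.5, 3, 3.5, 4.
f(2.5) = 0.4, f(3) = 0.375, f(3.5) = 6/17, f(4) = 1/3.
Sum = Δu · [f(2.5) + f(3) + f(3.5) + f(4)].
Sum ≈ 0.7306.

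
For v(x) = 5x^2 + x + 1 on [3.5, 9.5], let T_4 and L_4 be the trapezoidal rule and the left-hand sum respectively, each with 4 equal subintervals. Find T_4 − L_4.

297

T_4 = 1413.75.
L_4 = 1116.75.
T_4 − L_4 = 297.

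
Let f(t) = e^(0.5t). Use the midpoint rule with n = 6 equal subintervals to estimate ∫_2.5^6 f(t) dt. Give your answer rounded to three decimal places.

33.073

Δt = (6 − 2.5)/6 = 7/12.
Midpoints: 67/24, 3.375, 95/24, 109/24, 5.125, 137/24.
f(67/24) ≈ 4.038, f(3.375) ≈ 5.406, f(95/24) ≈ 7.237, f(109/24) ≈ 9.687, f(5.125) ≈ 12.968, f(137/24) ≈ 17.360.
Sum = Δt · [f(67/24) + f(3.375) + f(95/24) + ...].
Sum ≈ 33.073.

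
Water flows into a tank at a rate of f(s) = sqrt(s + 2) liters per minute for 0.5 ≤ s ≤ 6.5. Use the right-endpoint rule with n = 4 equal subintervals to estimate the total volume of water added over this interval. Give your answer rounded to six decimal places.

14.859653

Δs = (6.5 − 0.5)/4 = 1.5.
Right endpoints: 2, 3.5, 5, 6.5.
f(2) ≈ 2.000000, f(3.5) ≈ 2.345208, f(5) ≈ 2.645751, f(6.5) ≈ 2.915476.
Sum = Δs · [f(2) + f(3.5) + f(5) + f(6.5)].
Sum ≈ 14.859653.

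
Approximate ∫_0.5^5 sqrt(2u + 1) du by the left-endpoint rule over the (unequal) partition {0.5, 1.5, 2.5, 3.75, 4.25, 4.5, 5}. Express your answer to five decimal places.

Subinterval widths: 1, 1, 1.25, 0.5, 0.25, 0.5.
Left endpoints: 0.5, 1.5, 2.5, 3.75, 4.25, 4.5.
f(0.5) ≈ 1.41421, f(1.5) ≈ 2.00000, f(2.5) ≈ 2.44949, f(3.75) ≈ 2.91548, f(4.25) ≈ 3.08221, f(4.5) ≈ 3.16228.
Sum = Σ Δu_i · f(u_i).
Sum ≈ 10.28550.

10.28550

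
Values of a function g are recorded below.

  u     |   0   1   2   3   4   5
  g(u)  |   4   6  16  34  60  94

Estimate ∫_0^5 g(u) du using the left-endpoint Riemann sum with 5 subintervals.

Δu = 1.
Sum = 1·[4 + 6 + 16 + 34 + 60] = 120.

120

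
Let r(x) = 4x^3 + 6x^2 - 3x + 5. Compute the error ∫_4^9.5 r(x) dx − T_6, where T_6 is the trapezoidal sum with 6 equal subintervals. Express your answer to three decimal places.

Exact integral: ∫_4^9.5 r(x) dx = 9391.9375.
T_6 ≈ 9458.94965.
Error ≈ 9391.9375 − 9458.94965 ≈ -67.012.

-67.012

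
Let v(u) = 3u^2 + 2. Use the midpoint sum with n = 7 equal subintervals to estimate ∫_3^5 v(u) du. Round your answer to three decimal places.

101.959

Δu = (5 − 3)/7 = 2/7.
Midpoints: 22/7, 24/7, 26/7, 4, 30/7, 32/7, 34/7.
v(22/7) = 1550/49, v(24/7) = 1826/49, v(26/7) = 2126/49, v(4) = 50, v(30/7) = 2798/49, v(32/7) = 3170/49, v(34/7) = 3566/49.
Sum = Δu · [v(22/7) + v(24/7) + v(26/7) + ...].
Sum ≈ 101.959.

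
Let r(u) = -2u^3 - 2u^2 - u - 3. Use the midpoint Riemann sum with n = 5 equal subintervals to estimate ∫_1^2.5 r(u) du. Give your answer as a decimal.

Δu = (2.5 − 1)/5 = 0.3.
Midpoints: 1.15, 1.45, 1.75, 2.05, 2.35.
r(1.15) = -9.83675, r(1.45) = -14.75225, r(1.75) = -21.59375, r(2.05) = -30.68525, r(2.35) = -42.35075.
Sum = Δu · [r(1.15) + r(1.45) + r(1.75) + r(2.05) + r(2.35)].
Sum = -35.765625.

-35.765625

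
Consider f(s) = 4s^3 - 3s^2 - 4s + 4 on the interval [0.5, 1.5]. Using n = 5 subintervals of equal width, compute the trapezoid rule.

1.81

Δs = (1.5 − 0.5)/5 = 0.2.
f(0.5) = 1.75, f(0.7) = 1.102, f(0.9) = 0.886, f(1.1) = 1.294, f(1.3) = 2.518, f(1.5) = 4.75.
T_5 = (Δs/2)·[f(s_0) + 2f(s_1) + ... + 2f(s_{4}) + f(s_5)].
Sum = 1.81.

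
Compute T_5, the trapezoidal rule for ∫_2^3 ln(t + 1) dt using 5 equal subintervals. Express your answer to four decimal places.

1.2491

Δt = (3 − 2)/5 = 0.2.
f(2) ≈ 1.0986, f(2.2) ≈ 1.1632, f(2.4) ≈ 1.2238, f(2.6) ≈ 1.2809, f(2.8) ≈ 1.3350, f(3) ≈ 1.3863.
T_5 = (Δt/2)·[f(t_0) + 2f(t_1) + ... + 2f(t_{4}) + f(t_5)].
Sum ≈ 1.2491.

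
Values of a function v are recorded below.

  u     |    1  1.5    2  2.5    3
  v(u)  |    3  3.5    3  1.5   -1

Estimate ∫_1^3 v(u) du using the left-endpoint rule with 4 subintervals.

Δu = 0.5.
Sum = 0.5·[3 + 3.5 + 3 + 1.5] = 5.5.

5.5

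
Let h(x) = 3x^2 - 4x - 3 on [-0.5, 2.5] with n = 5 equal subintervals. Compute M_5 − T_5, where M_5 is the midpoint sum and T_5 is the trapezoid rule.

M_5 = -5.52.
T_5 = -4.71.
M_5 − T_5 = -0.81.

-0.81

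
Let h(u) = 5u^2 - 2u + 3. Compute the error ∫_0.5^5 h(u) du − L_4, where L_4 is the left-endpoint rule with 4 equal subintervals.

Exact integral: ∫_0.5^5 h(u) du = 196.875.
L_4 = 137.07421875.
Error = 196.875 − 137.07421875 = 59.80078125.

59.80078125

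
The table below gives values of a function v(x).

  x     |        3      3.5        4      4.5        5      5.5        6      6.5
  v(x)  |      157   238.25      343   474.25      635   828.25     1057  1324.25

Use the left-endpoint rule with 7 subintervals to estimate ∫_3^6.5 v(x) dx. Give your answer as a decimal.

Δx = 0.5.
Sum = 0.5·[157 + 238.25 + 343 + 474.25 + 635 + 828.25 + 1057] = 1866.375.

1866.375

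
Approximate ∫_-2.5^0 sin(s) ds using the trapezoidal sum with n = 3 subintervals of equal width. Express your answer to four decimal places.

-1.6957

Δs = (0 − (-2.5))/3 = 5/6.
f(-2.5) ≈ -0.5985, f(-5/3) ≈ -0.9954, f(-5/6) ≈ -0.7402, f(0) ≈ 0.0000.
T_3 = (Δs/2)·[f(s_0) + 2f(s_1) + 2f(s_2) + f(s_3)].
Sum ≈ -1.6957.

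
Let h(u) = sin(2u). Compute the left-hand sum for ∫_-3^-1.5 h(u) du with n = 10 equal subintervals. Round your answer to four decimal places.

0.9993

Δu = (-1.5 − (-3))/10 = 0.15.
Left endpoints: -3, -2.85, -2.7, -2.55, -2.4, -2.25, -2.1, -1.95, -1.8, -1.65.
h(-3) ≈ 0.2794, h(-2.85) ≈ 0.5507, h(-2.7) ≈ 0.7728, h(-2.55) ≈ 0.9258, h(-2.4) ≈ 0.9962, h(-2.25) ≈ 0.9775, h(-2.1) ≈ 0.8716, h(-1.95) ≈ 0.6878, h(-1.8) ≈ 0.4425, h(-1.65) ≈ 0.1577.
Sum = Δu · [h(-3) + h(-2.85) + h(-2.7) + ...].
Sum ≈ 0.9993.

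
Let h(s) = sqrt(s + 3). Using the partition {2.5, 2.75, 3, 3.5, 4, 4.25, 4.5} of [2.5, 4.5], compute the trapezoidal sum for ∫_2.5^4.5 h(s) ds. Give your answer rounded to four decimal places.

5.0936

Subinterval widths: 0.25, 0.25, 0.5, 0.5, 0.25, 0.25.
h(2.5) ≈ 2.3452, h(2.75) ≈ 2.3979, h(3) ≈ 2.4495, h(3.5) ≈ 2.5495, h(4) ≈ 2.6458, h(4.25) ≈ 2.6926, h(4.5) ≈ 2.7386.
On each subinterval the trapezoid contributes (Δs_i/2)·[h(s_{i-1}) + h(s_i)].
Sum ≈ 5.0936.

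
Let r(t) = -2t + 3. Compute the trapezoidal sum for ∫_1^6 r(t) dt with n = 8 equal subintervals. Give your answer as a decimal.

-20

Δt = (6 − 1)/8 = 0.625.
r(1) = 1, r(1.625) = -0.25, r(2.25) = -1.5, r(2.875) = -2.75, r(3.5) = -4, r(4.125) = -5.25, r(4.75) = -6.5, r(5.375) = -7.75, r(6) = -9.
T_8 = (Δt/2)·[r(t_0) + 2r(t_1) + ... + 2r(t_{7}) + r(t_8)].
Sum = -20.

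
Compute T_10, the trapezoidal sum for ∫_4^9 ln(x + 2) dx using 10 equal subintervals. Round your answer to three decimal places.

Δx = (9 − 4)/10 = 0.5.
f(4) ≈ 1.792, f(4.5) ≈ 1.872, f(5) ≈ 1.946, f(5.5) ≈ 2.015, f(6) ≈ 2.079, f(6.5) ≈ 2.140, f(7) ≈ 2.197, f(7.5) ≈ 2.251, f(8) ≈ 2.303, f(8.5) ≈ 2.351, f(9) ≈ 2.398.
T_10 = (Δx/2)·[f(x_0) + 2f(x_1) + ... + 2f(x_{9}) + f(x_10)].
Sum ≈ 10.625.

10.625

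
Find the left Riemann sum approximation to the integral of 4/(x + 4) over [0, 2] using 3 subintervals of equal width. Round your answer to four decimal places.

1.7381

Δx = (2 − 0)/3 = 2/3.
Left endpoints: 0, 2/3, 4/3.
f(0) = 1, f(2/3) = 6/7, f(4/3) = 0.75.
Sum = Δx · [f(0) + f(2/3) + f(4/3)].
Sum ≈ 1.7381.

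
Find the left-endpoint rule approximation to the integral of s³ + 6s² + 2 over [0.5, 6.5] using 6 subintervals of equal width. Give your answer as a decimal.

Δs = (6.5 − 0.5)/6 = 1.
Left endpoints: 0.5, 1.5, 2.5, 3.5, 4.5, 5.5.
f(0.5) = 3.625, f(1.5) = 18.875, f(2.5) = 55.125, f(3.5) = 118.375, f(4.5) = 214.625, f(5.5) = 349.875.
Sum = Δs · [f(0.5) + f(1.5) + f(2.5) + ...].
Sum = 760.5.

760.5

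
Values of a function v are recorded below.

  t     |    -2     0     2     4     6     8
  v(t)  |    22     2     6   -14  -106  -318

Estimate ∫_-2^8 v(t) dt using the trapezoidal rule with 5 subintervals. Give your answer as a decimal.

Δt = 2.
T_5 = (2/2)·[22 + 2·2 + 2·6 + 2·(-14) + 2·(-106) + (-318)] = -520.

-520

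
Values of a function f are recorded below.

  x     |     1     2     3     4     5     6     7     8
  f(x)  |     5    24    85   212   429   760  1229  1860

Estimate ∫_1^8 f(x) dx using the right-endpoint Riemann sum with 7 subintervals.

Δx = 1.
Sum = 1·[24 + 85 + 212 + 429 + 760 + 1229 + 1860] = 4599.

4599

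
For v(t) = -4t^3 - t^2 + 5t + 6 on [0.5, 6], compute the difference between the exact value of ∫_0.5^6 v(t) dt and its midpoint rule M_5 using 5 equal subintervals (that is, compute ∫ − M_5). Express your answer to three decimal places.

Exact integral: ∫_0.5^6 v(t) dt ≈ -1245.52083.
M_5 = -1223.3375.
Error ≈ -1245.52083 − (-1223.3375) ≈ -22.183.

-22.183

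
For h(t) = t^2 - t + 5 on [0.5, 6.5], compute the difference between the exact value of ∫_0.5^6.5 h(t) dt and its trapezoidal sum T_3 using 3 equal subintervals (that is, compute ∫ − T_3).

-4

Exact integral: ∫_0.5^6.5 h(t) dt = 100.5.
T_3 = 104.5.
Error = 100.5 − 104.5 = -4.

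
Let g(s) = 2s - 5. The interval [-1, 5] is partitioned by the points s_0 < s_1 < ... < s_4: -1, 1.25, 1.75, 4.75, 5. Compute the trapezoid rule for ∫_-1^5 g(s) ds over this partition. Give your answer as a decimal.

-6

Subinterval widths: 2.25, 0.5, 3, 0.25.
g(-1) = -7, g(1.25) = -2.5, g(1.75) = -1.5, g(4.75) = 4.5, g(5) = 5.
On each subinterval the trapezoid contributes (Δs_i/2)·[g(s_{i-1}) + g(s_i)].
Sum = -6.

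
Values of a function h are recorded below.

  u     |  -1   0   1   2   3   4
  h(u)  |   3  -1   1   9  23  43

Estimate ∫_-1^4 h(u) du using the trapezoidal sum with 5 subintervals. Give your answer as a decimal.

Δu = 1.
T_5 = (1/2)·[3 + 2·(-1) + 2·1 + 2·9 + 2·23 + 43] = 55.

55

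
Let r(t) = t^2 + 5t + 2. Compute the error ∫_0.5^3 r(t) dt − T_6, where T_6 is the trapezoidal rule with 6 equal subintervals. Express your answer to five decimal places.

-0.07234

Exact integral: ∫_0.5^3 r(t) dt ≈ 35.8333333.
T_6 ≈ 35.9056713.
Error ≈ 35.8333333 − 35.9056713 ≈ -0.07234.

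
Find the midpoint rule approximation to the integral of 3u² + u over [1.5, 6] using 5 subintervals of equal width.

Δu = (6 − 1.5)/5 = 0.9.
Midpoints: 1.95, 2.85, 3.75, 4.65, 5.55.
f(1.95) = 13.3575, f(2.85) = 27.2175, f(3.75) = 45.9375, f(4.65) = 69.5175, f(5.55) = 97.9575.
Sum = Δu · [f(1.95) + f(2.85) + f(3.75) + f(4.65) + f(5.55)].
Sum = 228.58875.

228.58875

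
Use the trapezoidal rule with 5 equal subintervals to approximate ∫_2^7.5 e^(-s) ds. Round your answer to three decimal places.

0.148

Δs = (7.5 − 2)/5 = 1.1.
f(2) ≈ 0.135, f(3.1) ≈ 0.045, f(4.2) ≈ 0.015, f(5.3) ≈ 0.005, f(6.4) ≈ 0.002, f(7.5) ≈ 0.001.
T_5 = (Δs/2)·[f(s_0) + 2f(s_1) + ... + 2f(s_{4}) + f(s_5)].
Sum ≈ 0.148.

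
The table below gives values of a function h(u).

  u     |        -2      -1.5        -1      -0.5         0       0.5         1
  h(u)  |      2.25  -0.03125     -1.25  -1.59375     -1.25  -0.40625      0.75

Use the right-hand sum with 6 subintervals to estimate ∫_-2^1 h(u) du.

-1.890625

Δu = 0.5.
Sum = 0.5·[(-0.03125) + (-1.25) + (-1.59375) + (-1.25) + (-0.40625) + 0.75] = -1.890625.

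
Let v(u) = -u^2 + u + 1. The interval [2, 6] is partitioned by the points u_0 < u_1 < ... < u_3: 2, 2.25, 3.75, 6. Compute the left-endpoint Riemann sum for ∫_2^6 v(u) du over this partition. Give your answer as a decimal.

Subinterval widths: 0.25, 1.5, 2.25.
Left endpoints: 2, 2.25, 3.75.
v(2) = -1, v(2.25) = -1.8125, v(3.75) = -9.3125.
Sum = Σ Δu_i · v(u_i).
Sum = -23.921875.

-23.921875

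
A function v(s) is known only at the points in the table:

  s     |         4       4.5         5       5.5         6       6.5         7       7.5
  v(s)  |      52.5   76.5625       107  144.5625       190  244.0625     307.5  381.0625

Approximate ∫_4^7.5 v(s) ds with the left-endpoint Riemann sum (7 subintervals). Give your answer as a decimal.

561.09375

Δs = 0.5.
Sum = 0.5·[52.5 + 76.5625 + 107 + 144.5625 + 190 + 244.0625 + 307.5] = 561.09375.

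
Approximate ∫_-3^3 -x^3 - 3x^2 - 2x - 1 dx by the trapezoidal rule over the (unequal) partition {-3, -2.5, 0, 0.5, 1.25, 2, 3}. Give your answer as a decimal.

Subinterval widths: 0.5, 2.5, 0.5, 0.75, 0.75, 1.
f(-3) = 5, f(-2.5) = 0.875, f(0) = -1, f(0.5) = -2.875, f(1.25) = -10.140625, f(2) = -25, f(3) = -61.
On each subinterval the trapezoid contributes (Δx_i/2)·[f(x_{i-1}) + f(x_i)].
Sum = -60.71484375.

-60.71484375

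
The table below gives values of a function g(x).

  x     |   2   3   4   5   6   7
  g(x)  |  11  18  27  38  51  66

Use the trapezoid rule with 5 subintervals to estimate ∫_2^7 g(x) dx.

172.5

Δx = 1.
T_5 = (1/2)·[11 + 2·18 + 2·27 + 2·38 + 2·51 + 66] = 172.5.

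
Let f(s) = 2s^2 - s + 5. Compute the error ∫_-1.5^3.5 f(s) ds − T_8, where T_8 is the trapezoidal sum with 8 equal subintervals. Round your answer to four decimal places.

-0.6510

Exact integral: ∫_-1.5^3.5 f(s) ds ≈ 50.833333.
T_8 = 51.484375.
Error ≈ 50.833333 − 51.484375 ≈ -0.6510.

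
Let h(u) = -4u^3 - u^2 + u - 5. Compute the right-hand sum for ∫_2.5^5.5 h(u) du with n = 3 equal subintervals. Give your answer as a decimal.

Δu = (5.5 − 2.5)/3 = 1.
Right endpoints: 3.5, 4.5, 5.5.
h(3.5) = -185.25, h(4.5) = -385.25, h(5.5) = -695.25.
Sum = Δu · [h(3.5) + h(4.5) + h(5.5)].
Sum = -1265.75.

-1265.75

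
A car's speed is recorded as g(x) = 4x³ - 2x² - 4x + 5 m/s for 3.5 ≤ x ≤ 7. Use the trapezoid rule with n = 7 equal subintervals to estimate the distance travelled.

2003.75

Δx = (7 − 3.5)/7 = 0.5.
g(3.5) = 138, g(4) = 213, g(4.5) = 311, g(5) = 435, g(5.5) = 588, g(6) = 773, g(6.5) = 993, g(7) = 1251.
T_7 = (Δx/2)·[g(x_0) + 2g(x_1) + ... + 2g(x_{6}) + g(x_7)].
Sum = 2003.75.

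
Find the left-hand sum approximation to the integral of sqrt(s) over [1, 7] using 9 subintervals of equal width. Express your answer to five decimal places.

11.12016

Δs = (7 − 1)/9 = 2/3.
Left endpoints: 1, 5/3, 7/3, 3, 11/3, 13/3, 5, 17/3, 19/3.
f(1) ≈ 1.00000, f(5/3) ≈ 1.29099, f(7/3) ≈ 1.52753, f(3) ≈ 1.73205, f(11/3) ≈ 1.91485, f(13/3) ≈ 2.08167, f(5) ≈ 2.23607, f(17/3) ≈ 2.38048, f(19/3) ≈ 2.51661.
Sum = Δs · [f(1) + f(5/3) + f(7/3) + ...].
Sum ≈ 11.12016.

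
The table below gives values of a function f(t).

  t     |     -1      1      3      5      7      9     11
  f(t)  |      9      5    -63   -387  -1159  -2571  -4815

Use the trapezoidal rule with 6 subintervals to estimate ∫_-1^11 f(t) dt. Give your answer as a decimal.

-13156

Δt = 2.
T_6 = (2/2)·[9 + 2·5 + 2·(-63) + 2·(-387) + 2·(-1159) + 2·(-2571) + (-4815)] = -13156.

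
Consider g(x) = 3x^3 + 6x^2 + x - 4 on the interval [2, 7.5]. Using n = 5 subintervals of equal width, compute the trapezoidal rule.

3246.99375

Δx = (7.5 − 2)/5 = 1.1.
g(2) = 46, g(3.1) = 146.133, g(4.2) = 328.304, g(5.3) = 616.471, g(6.4) = 1034.592, g(7.5) = 1606.625.
T_5 = (Δx/2)·[g(x_0) + 2g(x_1) + ... + 2g(x_{4}) + g(x_5)].
Sum = 3246.99375.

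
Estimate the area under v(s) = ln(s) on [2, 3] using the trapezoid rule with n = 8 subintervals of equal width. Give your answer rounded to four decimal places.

0.9093

Δs = (3 − 2)/8 = 0.125.
v(2) ≈ 0.6931, v(2.125) ≈ 0.7538, v(2.25) ≈ 0.8109, v(2.375) ≈ 0.8650, v(2.5) ≈ 0.9163, v(2.625) ≈ 0.9651, v(2.75) ≈ 1.0116, v(2.875) ≈ 1.0561, v(3) ≈ 1.0986.
T_8 = (Δs/2)·[v(s_0) + 2v(s_1) + ... + 2v(s_{7}) + v(s_8)].
Sum ≈ 0.9093.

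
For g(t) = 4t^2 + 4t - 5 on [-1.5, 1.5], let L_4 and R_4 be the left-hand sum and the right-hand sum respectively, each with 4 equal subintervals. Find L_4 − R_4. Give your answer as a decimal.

L_4 = -9.375.
R_4 = -0.375.
L_4 − R_4 = -9.

-9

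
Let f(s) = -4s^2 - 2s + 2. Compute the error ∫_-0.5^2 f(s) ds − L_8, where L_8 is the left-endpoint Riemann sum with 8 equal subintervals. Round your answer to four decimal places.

Exact integral: ∫_-0.5^2 f(s) ds ≈ -9.583333.
L_8 = -6.62109375.
Error ≈ -9.583333 − (-6.62109375) ≈ -2.9622.

-2.9622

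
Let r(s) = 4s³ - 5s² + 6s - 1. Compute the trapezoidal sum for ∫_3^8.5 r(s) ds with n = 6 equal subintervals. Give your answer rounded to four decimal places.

Δs = (8.5 − 3)/6 = 11/12.
r(3) = 80, r(47/12) = 10051/54, r(29/6) = 39187/108, r(5.75) = 628.625, r(20/3) = 27053/27, r(91/12) = 162145/108, r(8.5) = 2145.25.
T_6 = (Δs/2)·[r(s_0) + 2r(s_1) + ... + 2r(s_{5}) + r(s_6)].
Sum ≈ 4394.0671.

4394.0671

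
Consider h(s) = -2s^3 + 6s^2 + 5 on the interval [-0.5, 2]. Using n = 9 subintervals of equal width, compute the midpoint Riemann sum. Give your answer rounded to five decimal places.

20.75714

Δs = (2 − (-0.5))/9 = 5/18.
Midpoints: -13/36, -1/12, 7/36, 17/36, 0.75, 37/36, 47/36, 19/12, 67/36.
h(-13/36) = 137089/23328, h(-1/12) = 4357/864, h(7/36) = 121589/23328, h(17/36) = 142939/23328, h(0.75) = 7.53125, h(37/36) = 213839/23328, h(47/36) = 251389/23328, h(19/12) = 10457/864, h(67/36) = 300689/23328.
Sum = Δs · [h(-13/36) + h(-1/12) + h(7/36) + ...].
Sum ≈ 20.75714.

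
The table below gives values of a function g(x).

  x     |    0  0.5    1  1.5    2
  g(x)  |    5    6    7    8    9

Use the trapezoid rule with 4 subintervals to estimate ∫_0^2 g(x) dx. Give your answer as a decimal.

Δx = 0.5.
T_4 = (0.5/2)·[5 + 2·6 + 2·7 + 2·8 + 9] = 14.

14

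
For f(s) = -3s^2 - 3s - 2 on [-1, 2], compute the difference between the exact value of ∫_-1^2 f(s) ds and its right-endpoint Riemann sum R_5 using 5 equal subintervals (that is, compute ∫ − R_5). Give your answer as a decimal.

Exact integral: ∫_-1^2 f(s) ds = -19.5.
R_5 = -25.44.
Error = -19.5 − (-25.44) = 5.94.

5.94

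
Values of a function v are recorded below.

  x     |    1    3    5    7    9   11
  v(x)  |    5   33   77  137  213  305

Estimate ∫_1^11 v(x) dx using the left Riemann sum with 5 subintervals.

930

Δx = 2.
Sum = 2·[5 + 33 + 77 + 137 + 213] = 930.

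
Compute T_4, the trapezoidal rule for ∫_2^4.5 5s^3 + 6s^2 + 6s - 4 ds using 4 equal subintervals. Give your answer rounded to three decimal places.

706.489

Δs = (4.5 − 2)/4 = 0.625.
f(2) = 72, f(2.625) = 73489/512, f(3.25) = 250.515625, f(3.875) = 204939/512, f(4.5) = 600.125.
T_4 = (Δs/2)·[f(s_0) + 2f(s_1) + 2f(s_2) + 2f(s_3) + f(s_4)].
Sum ≈ 706.489.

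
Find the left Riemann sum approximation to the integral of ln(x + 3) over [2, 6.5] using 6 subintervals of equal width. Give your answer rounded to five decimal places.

Δx = (6.5 − 2)/6 = 0.75.
Left endpoints: 2, 2.75, 3.5, 4.25, 5, 5.75.
f(2) ≈ 1.60944, f(2.75) ≈ 1.74920, f(3.5) ≈ 1.87180, f(4.25) ≈ 1.98100, f(5) ≈ 2.07944, f(5.75) ≈ 2.16905.
Sum = Δx · [f(2) + f(2.75) + f(3.5) + ...].
Sum ≈ 8.59495.

8.59495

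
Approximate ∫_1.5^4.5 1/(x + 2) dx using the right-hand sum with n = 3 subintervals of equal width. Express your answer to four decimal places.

0.5579

Δx = (4.5 − 1.5)/3 = 1.
Right endpoints: 2.5, 3.5, 4.5.
f(2.5) = 2/9, f(3.5) = 2/11, f(4.5) = 2/13.
Sum = Δx · [f(2.5) + f(3.5) + f(4.5)].
Sum ≈ 0.5579.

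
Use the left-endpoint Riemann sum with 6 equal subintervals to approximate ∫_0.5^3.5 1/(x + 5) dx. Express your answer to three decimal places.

Δx = (3.5 − 0.5)/6 = 0.5.
Left endpoints: 0.5, 1, 1.5, 2, 2.5, 3.
f(0.5) = 2/11, f(1) = 1/6, f(1.5) = 2/13, f(2) = 1/7, f(2.5) = 2/15, f(3) = 0.125.
Sum = Δx · [f(0.5) + f(1) + f(1.5) + ...].
Sum ≈ 0.452.

0.452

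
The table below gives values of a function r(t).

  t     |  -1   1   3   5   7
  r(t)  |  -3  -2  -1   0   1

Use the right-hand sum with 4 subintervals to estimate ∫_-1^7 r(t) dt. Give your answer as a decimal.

Δt = 2.
Sum = 2·[(-2) + (-1) + 0 + 1] = -4.

-4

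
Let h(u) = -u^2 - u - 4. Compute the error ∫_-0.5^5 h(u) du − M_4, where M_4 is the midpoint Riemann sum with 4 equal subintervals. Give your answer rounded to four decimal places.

-0.8665

Exact integral: ∫_-0.5^5 h(u) du ≈ -76.083333.
M_4 ≈ -75.216797.
Error ≈ -76.083333 − (-75.216797) ≈ -0.8665.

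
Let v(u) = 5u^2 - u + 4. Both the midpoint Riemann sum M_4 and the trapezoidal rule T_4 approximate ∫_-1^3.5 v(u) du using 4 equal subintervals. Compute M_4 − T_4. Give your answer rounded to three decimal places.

-7.119

M_4 ≈ 83.12695.
T_4 = 90.24609375.
M_4 − T_4 ≈ -7.119.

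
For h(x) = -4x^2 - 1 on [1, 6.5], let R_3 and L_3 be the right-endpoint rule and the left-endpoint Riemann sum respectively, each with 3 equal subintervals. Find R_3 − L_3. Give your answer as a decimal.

-302.5

R_3 ≈ -533.90741.
L_3 ≈ -231.40741.
R_3 − L_3 = -302.5.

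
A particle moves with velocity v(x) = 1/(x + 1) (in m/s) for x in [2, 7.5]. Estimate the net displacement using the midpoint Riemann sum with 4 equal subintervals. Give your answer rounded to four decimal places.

Δx = (7.5 − 2)/4 = 1.375.
Midpoints: 2.6875, 4.0625, 5.4375, 6.8125.
v(2.6875) = 16/59, v(4.0625) = 16/81, v(5.4375) = 16/103, v(6.8125) = 0.128.
Sum = Δx · [v(2.6875) + v(4.0625) + v(5.4375) + v(6.8125)].
Sum ≈ 1.0341.

1.0341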